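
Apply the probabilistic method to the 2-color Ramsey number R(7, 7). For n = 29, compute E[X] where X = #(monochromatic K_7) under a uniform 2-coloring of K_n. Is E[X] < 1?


E[X] = C(29, 7) · 2^{1 − 21} = 1560780 · 2^{−20} = 1560780/1048576.
As a reduced fraction: E[X] = 390195/262144 ≈ 1.4885.
Is E[X] < 1? NO.
Since E[X] ≥ 1, the first-moment bound is inconclusive at n = 29; it does NOT by itself certify R(7, 7) > 29.

E[X] = 390195/262144 ≈ 1.4885; E[X] ≥ 1; first-moment method inconclusive here.


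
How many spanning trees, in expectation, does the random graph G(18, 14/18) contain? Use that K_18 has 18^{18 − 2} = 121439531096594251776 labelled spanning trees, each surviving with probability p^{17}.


K_18 has 18^{18 − 2} = 121439531096594251776 labelled spanning trees.
For each such spanning tree H, let X_H = 1 if all 17 edges of H are present in G. Then P[X_H = 1] = p^{17} = (7/9)^{17} = 232630513987207/16677181699666569.
Summing the indicators: E[X] = Σ_H E[X_H] = 121439531096594251776 · p^{17} = 121439531096594251776 · 232630513987207/16677181699666569 = 15245673364665597952/9.
Numerically: E[X] ≈ 1.69e+18.

E[X] = 121439531096594251776 · (7/9)^{17} = 15245673364665597952/9 ≈ 1.69e+18.


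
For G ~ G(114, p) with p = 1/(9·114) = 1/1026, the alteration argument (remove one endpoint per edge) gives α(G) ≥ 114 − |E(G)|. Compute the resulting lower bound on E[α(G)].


E[|E(G)|] = C(114, 2)·p = 6441 · (1/1026) = 113/18.
E[α(G)] ≥ n − E[|E(G)|] = 114 − 113/18 = 1939/18.
Numerically: ≈ 107.722.
(This is only a lower bound; the true E[α(G)] may be larger.)

E[α(G)] ≥ 1939/18 ≈ 107.722.


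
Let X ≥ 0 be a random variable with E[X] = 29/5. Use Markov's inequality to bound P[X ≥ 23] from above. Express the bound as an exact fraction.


μ = E[X] = 29/5, a = 23.
Markov: P[X ≥ 23] ≤ μ/a = (29/5)/23 = 29/115.
Numerically: ≈ 0.252.
(Since a = 23 > μ = 5.800, the bound 29/115 is < 1 and informative.)

P[X ≥ 23] ≤ 29/115 ≈ 0.252.


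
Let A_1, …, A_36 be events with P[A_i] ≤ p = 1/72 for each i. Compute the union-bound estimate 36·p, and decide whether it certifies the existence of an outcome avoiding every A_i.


Union bound: P[∪_{i=1}^{36} A_i] ≤ Σ_i P[A_i] ≤ 36·p = 36·(1/72) = 1/2.
Numerically: 1/2 ≈ 0.500000.
Is 1/2 < 1? YES.
Since P[∪ A_i] ≤ 1/2 < 1, the complement has P[∩ A_i^c] ≥ 1 − 1/2 = 1/2 > 0, so some outcome avoids every A_i.

36·p = 1/2 ≈ 0.500000; existence CERTIFIED by the union bound.


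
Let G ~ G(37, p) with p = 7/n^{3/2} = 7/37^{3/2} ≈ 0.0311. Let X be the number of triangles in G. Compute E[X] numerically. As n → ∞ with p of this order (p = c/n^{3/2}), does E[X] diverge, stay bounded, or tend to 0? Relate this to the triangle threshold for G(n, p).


Number of potential triangles: C(37, 3) = 7770.
Each occurs with probability p³ ≈ (0.0311)³ ≈ 3.008752e-05.
By linearity: E[X] = C(37, 3)·p³ ≈ 7770 · 3.008752e-05 ≈ 0.2338.
Since α = 3/2 > 1, p = c/n^{3/2} = o(1/n) is below the triangle threshold p ~ 1/n. Asymptotically E[X] ~ (c³/6)·n^{3(1−α)} = (7³/6)·n^{-1.5} → 0, so by Markov's inequality G has no triangles w.h.p.

E[X] ≈ 0.2338; in regime p = Θ(1/n^{3/2}) E[X] tends to 0 (below the triangle threshold p ~ 1/n).


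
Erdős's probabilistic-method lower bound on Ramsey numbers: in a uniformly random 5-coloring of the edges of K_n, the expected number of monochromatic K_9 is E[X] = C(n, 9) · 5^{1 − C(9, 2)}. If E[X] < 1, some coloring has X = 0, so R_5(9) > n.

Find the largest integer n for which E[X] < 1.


We need C(n, 9) · 5^{1 − 36} < 1, i.e. C(n, 9) < 5^{36 − 1} = 2910383045673370361328125.
Check values of n near the boundary:
  n = 2167: C(2167, 9) = 2855899084841489792706810; 2855899084841489792706810 < 2910383045673370361328125? YES
  n = 2168: C(2168, 9) = 2867804175977929537095120; 2867804175977929537095120 < 2910383045673370361328125? YES
  n = 2169: C(2169, 9) = 2879753360044504243499683; 2879753360044504243499683 < 2910383045673370361328125? YES
  n = 2170: C(2170, 9) = 2891746779868845075610510; 2891746779868845075610510 < 2910383045673370361328125? YES
  n = 2171: C(2171, 9) = 2903784578674959601827205; 2903784578674959601827205 < 2910383045673370361328125? YES
  n = 2172: C(2172, 9) = 2915866900084148060642020; 2915866900084148060642020 < 2910383045673370361328125? NO
  n = 2173: C(2173, 9) = 2927993888115921319674265; 2927993888115921319674265 < 2910383045673370361328125? NO
The largest n with C(n, 9) < 2910383045673370361328125 is n = 2171 (where E[X] = 580756915734991920365441/582076609134674072265625 ≈ 0.99773). Hence R_5(9) > 2171, i.e. R_5(9) ≥ 2172.

Largest n = 2171; hence R_5(9) > 2171.


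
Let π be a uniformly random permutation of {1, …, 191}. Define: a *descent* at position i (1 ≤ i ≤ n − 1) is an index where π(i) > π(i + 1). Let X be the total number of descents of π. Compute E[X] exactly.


Write X = Σ X_I over i = 1, …, 190, with X_I the indicator of one descent.
There are 190 indicators.
For each fixed i, the pair (π(i), π(i+1)) is a uniformly random ordered pair of distinct values from {1, …, 191}; by symmetry P[π(i) > π(i+1)] = 1/2.
By linearity: E[X] = 190 · (1/2) = (191 − 1) · (1/2) = 95 ≈ 95.000000.

E[X] = 95 = 95.000000.


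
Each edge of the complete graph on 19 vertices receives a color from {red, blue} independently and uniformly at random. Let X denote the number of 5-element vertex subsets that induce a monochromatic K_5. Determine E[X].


Let X = Σ_S X_S over the C(19, 5) = 11628 subsets S of size 5, where X_S = 1 if the K_5 on S is monochromatic.
For a fixed S, the K_5 on S has C(5, 2) = 10 edges. P[all 10 edges red] = (1/2)^10, and likewise for blue, so P[monochromatic] = 2·(1/2)^10 = 2^{1 − 10} = 1/512.
By linearity of expectation: E[X] = C(19, 5) · 2^{1 − 10} = 11628 · 1/512 = 2907/128.
Numerically: E[X] ≈ 22.710938.

E[X] = C(19,5)·2^(1−C(5,2)) = 2907/128 ≈ 22.710938.


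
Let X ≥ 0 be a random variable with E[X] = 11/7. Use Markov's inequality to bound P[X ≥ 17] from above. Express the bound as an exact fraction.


μ = E[X] = 11/7, a = 17.
Markov: P[X ≥ 17] ≤ μ/a = (11/7)/17 = 11/119.
Numerically: ≈ 0.092437.
(Since a = 17 > μ = 1.571429, the bound 11/119 is < 1 and informative.)

P[X ≥ 17] ≤ 11/119 ≈ 0.092437.


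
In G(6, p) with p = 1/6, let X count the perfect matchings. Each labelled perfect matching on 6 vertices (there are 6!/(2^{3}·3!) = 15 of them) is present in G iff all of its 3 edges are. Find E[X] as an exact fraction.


K_6 has 6!/(2^{3}·3!) = 15 labelled perfect matchings.
For each such perfect matching H, let X_H = 1 if all 3 edges of H are present in G. Then P[X_H = 1] = p^{3} = (1/6)^{3} = 1/216.
By linearity: E[X] = Σ_H E[X_H] = 15 · p^{3} = 15 · 1/216 = 5/72.
Numerically: E[X] ≈ 0.0694.

E[X] = 15 · (1/6)^{3} = 5/72 ≈ 0.0694.


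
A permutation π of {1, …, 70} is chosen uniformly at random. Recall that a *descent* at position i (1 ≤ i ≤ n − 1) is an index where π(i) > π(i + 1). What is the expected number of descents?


Write X = Σ X_I over i = 1, …, 69, with X_I the indicator of one descent.
There are 69 indicators.
For each fixed i, the pair (π(i), π(i+1)) is a uniformly random ordered pair of distinct values from {1, …, 70}; by symmetry P[π(i) > π(i+1)] = 1/2.
By linearity: E[X] = 69 · (1/2) = (70 − 1) · (1/2) = 69/2 ≈ 34.500000.

E[X] = 69/2 = 34.500000.


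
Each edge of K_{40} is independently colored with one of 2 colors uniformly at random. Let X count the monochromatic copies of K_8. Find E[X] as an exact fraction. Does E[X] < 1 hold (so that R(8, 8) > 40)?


E[X] = C(40, 8) · 2^{1 − 28} = 76904685 · 2^{−27} = 76904685/134217728.
As a reduced fraction: E[X] = 76904685/134217728 ≈ 0.5730.
Is E[X] < 1? YES.
Since E[X] < 1, there exists a 2-coloring of K_{40} with no monochromatic K_8; hence R(8, 8) > 40.

E[X] = 76904685/134217728 ≈ 0.5730; E[X] < 1, so R(8, 8) > 40.


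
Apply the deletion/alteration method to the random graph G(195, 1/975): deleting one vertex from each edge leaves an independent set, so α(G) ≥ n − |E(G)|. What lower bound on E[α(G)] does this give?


E[|E(G)|] = C(195, 2)·p = 18915 · (1/975) = 97/5.
E[α(G)] ≥ n − E[|E(G)|] = 195 − 97/5 = 878/5.
Numerically: ≈ 175.60000.
(This is only a lower bound; the true E[α(G)] may be larger.)

E[α(G)] ≥ 878/5 ≈ 175.60000.


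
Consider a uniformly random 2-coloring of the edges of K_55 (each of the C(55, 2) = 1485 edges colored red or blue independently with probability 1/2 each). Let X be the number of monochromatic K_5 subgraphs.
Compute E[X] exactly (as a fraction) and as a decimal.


Let X = Σ_S X_S over the C(55, 5) = 3478761 subsets S of size 5, where X_S = 1 if the K_5 on S is monochromatic.
For a fixed S, the K_5 on S has C(5, 2) = 10 edges. P[all 10 edges red] = (1/2)^10, and likewise for blue, so P[monochromatic] = 2·(1/2)^10 = 2^{1 − 10} = 1/512.
By linearity: E[X] = C(55, 5) · 2^{1 − 10} = 3478761 · 1/512 = 3478761/512.
Numerically: E[X] ≈ 6794.455078.

E[X] = C(55,5)·2^(1−C(5,2)) = 3478761/512 ≈ 6794.455078.


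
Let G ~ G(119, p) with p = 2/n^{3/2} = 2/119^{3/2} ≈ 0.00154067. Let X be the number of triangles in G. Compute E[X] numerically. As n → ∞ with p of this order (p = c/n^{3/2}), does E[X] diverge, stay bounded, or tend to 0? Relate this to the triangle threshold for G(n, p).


Number of potential triangles: C(119, 3) = 273819.
Each occurs with probability p³ ≈ (0.00154067)³ ≈ 3.65703116e-09.
By linearity: E[X] = C(119, 3)·p³ ≈ 273819 · 3.65703116e-09 ≈ 0.001001.
Since α = 3/2 > 1, p = c/n^{3/2} = o(1/n) is below the triangle threshold p ~ 1/n. Asymptotically E[X] ~ (c³/6)·n^{3(1−α)} = (2³/6)·n^{-1.5} → 0, so by Markov's inequality G has no triangles w.h.p.

E[X] ≈ 0.001001; in regime p = Θ(1/n^{3/2}) E[X] tends to 0 (below the triangle threshold p ~ 1/n).


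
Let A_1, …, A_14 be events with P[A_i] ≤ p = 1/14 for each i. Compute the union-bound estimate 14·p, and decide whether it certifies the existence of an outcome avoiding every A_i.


Union bound: P[∪_{i=1}^{14} A_i] ≤ Σ_i P[A_i] ≤ 14·p = 14·(1/14) = 1.
Numerically: 1 ≈ 1.00000.
Is 1 < 1? NO.
Since the bound 1 is ≥ 1, the union bound is uninformative here; it does NOT by itself certify existence.

14·p = 1 ≈ 1.00000; existence NOT certified by the union bound.


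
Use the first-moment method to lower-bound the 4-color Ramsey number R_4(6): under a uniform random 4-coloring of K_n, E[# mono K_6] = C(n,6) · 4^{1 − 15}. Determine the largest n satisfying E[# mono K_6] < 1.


We need C(n, 6) · 4^{1 − 15} < 1, i.e. C(n, 6) < 4^{15 − 1} = 268435456.
Check values of n near the boundary:
  n = 73: C(73, 6) = 170230452; 170230452 < 268435456? YES
  n = 74: C(74, 6) = 185250786; 185250786 < 268435456? YES
  n = 75: C(75, 6) = 201359550; 201359550 < 268435456? YES
  n = 76: C(76, 6) = 218618940; 218618940 < 268435456? YES
  n = 77: C(77, 6) = 237093780; 237093780 < 268435456? YES
  n = 78: C(78, 6) = 256851595; 256851595 < 268435456? YES
  n = 79: C(79, 6) = 277962685; 277962685 < 268435456? NO
  n = 80: C(80, 6) = 300500200; 300500200 < 268435456? NO
The largest n with C(n, 6) < 268435456 is n = 78 (where E[X] = 256851595/268435456 ≈ 0.95685). Hence R_4(6) > 78, i.e. R_4(6) ≥ 79.

Largest n = 78; hence R_4(6) > 78.


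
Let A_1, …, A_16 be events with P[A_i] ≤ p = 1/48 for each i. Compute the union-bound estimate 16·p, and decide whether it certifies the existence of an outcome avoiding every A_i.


Union bound: P[∪_{i=1}^{16} A_i] ≤ Σ_i P[A_i] ≤ 16·p = 16·(1/48) = 1/3.
Numerically: 1/3 ≈ 0.3333333.
Is 1/3 < 1? YES.
Since P[∪ A_i] ≤ 1/3 < 1, the complement has P[∩ A_i^c] ≥ 1 − 1/3 = 2/3 > 0, so some outcome avoids every A_i.

16·p = 1/3 ≈ 0.3333333; existence CERTIFIED by the union bound.


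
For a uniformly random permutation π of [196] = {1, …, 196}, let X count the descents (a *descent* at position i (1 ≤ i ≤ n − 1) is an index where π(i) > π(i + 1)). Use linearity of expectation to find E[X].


Write X = Σ X_I over i = 1, …, 195, with X_I the indicator of one descent.
There are 195 indicators.
For each fixed i, the pair (π(i), π(i+1)) is a uniformly random ordered pair of distinct values from {1, …, 196}; by symmetry P[π(i) > π(i+1)] = 1/2.
By linearity: E[X] = 195 · (1/2) = (196 − 1) · (1/2) = 195/2 ≈ 97.50000.

E[X] = 195/2 = 97.50000.


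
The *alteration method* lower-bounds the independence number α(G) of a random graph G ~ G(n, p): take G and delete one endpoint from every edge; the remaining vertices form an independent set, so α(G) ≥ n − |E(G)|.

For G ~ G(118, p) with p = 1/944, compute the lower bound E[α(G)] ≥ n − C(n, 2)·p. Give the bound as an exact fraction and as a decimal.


E[|E(G)|] = C(118, 2)·p = 6903 · (1/944) = 117/16.
E[α(G)] ≥ n − E[|E(G)|] = 118 − 117/16 = 1771/16.
Numerically: ≈ 110.6875.
(This is only a lower bound; the true E[α(G)] may be larger.)

E[α(G)] ≥ 1771/16 ≈ 110.6875.


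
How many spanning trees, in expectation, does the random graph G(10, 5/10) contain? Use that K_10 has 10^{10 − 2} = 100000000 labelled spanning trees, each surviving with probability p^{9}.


K_10 has 10^{10 − 2} = 100000000 labelled spanning trees.
For each such spanning tree H, let X_H = 1 if all 9 edges of H are present in G. Then P[X_H = 1] = p^{9} = (1/2)^{9} = 1/512.
Summing the indicators: E[X] = Σ_H E[X_H] = 100000000 · p^{9} = 100000000 · 1/512 = 390625/2.
Numerically: E[X] ≈ 1.95e+05.

E[X] = 100000000 · (1/2)^{9} = 390625/2 ≈ 1.95e+05.


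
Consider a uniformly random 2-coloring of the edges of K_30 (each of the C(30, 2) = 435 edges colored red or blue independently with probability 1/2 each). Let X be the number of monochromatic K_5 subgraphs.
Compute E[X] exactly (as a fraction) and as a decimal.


Let X = Σ_S X_S over the C(30, 5) = 142506 subsets S of size 5, where X_S = 1 if the K_5 on S is monochromatic.
For a fixed S, the K_5 on S has C(5, 2) = 10 edges. P[all 10 edges red] = (1/2)^10, and likewise for blue, so P[monochromatic] = 2·(1/2)^10 = 2^{1 − 10} = 1/512.
By linearity of expectation: E[X] = C(30, 5) · 2^{1 − 10} = 142506 · 1/512 = 71253/256.
Numerically: E[X] ≈ 278.332.

E[X] = C(30,5)·2^(1−C(5,2)) = 71253/256 ≈ 278.332.


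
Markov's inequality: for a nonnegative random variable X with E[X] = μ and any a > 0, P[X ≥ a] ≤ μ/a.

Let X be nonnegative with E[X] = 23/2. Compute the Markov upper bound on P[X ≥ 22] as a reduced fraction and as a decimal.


μ = E[X] = 23/2, a = 22.
Markov: P[X ≥ 22] ≤ μ/a = (23/2)/22 = 23/44.
Numerically: ≈ 0.523.
(Since a = 22 > μ = 11.500, the bound 23/44 is < 1 and informative.)

P[X ≥ 22] ≤ 23/44 ≈ 0.523.


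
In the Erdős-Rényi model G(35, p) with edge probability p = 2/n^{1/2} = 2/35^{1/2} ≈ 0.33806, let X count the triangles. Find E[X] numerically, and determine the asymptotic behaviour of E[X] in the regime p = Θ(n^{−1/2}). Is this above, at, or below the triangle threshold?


Number of potential triangles: C(35, 3) = 6545.
Each occurs with probability p³ ≈ (0.33806)³ ≈ 3.8635623e-02.
By linearity: E[X] = C(35, 3)·p³ ≈ 6545 · 3.8635623e-02 ≈ 252.87015.
Since α = 1/2 < 1, p = c/n^{1/2} ≫ 1/n is above the triangle threshold p ~ 1/n. Asymptotically E[X] ~ (c³/6)·n^{3(1−α)} = (2³/6)·n^{1.5} → ∞; triangles are abundant w.h.p.

E[X] ≈ 252.87015; in regime p = Θ(1/n^{1/2}) E[X] diverges (above the triangle threshold p ~ 1/n).


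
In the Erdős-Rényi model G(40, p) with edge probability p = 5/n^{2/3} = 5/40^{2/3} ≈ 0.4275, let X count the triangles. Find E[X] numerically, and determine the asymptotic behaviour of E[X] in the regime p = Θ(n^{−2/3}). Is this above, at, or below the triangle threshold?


Number of potential triangles: C(40, 3) = 9880.
Each occurs with probability p³ ≈ (0.4275)³ ≈ 7.812500e-02.
By linearity: E[X] = C(40, 3)·p³ ≈ 9880 · 7.812500e-02 ≈ 771.8750.
Since α = 2/3 < 1, p = c/n^{2/3} ≫ 1/n is above the triangle threshold p ~ 1/n. Asymptotically E[X] ~ (c³/6)·n^{3(1−α)} = (5³/6)·n^{1} → ∞; triangles are abundant w.h.p.

E[X] ≈ 771.8750; in regime p = Θ(1/n^{2/3}) E[X] diverges (above the triangle threshold p ~ 1/n).


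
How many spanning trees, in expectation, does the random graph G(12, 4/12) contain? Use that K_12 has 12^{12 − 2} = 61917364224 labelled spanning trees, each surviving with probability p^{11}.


K_12 has 12^{12 − 2} = 61917364224 labelled spanning trees.
For each such spanning tree H, let X_H = 1 if all 11 edges of H are present in G. Then P[X_H = 1] = p^{11} = (1/3)^{11} = 1/177147.
By linearity of expectation: E[X] = Σ_H E[X_H] = 61917364224 · p^{11} = 61917364224 · 1/177147 = 1048576/3.
Numerically: E[X] ≈ 349525.

E[X] = 61917364224 · (1/3)^{11} = 1048576/3 ≈ 349525.


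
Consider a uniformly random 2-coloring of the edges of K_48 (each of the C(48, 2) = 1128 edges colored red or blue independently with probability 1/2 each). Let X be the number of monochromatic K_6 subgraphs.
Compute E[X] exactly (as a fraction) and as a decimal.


Let X = Σ_S X_S over the C(48, 6) = 12271512 subsets S of size 6, where X_S = 1 if the K_6 on S is monochromatic.
For a fixed S, the K_6 on S has C(6, 2) = 15 edges. P[all 15 edges red] = (1/2)^15, and likewise for blue, so P[monochromatic] = 2·(1/2)^15 = 2^{1 − 15} = 1/16384.
Summing: E[X] = C(48, 6) · 2^{1 − 15} = 12271512 · 1/16384 = 1533939/2048.
Numerically: E[X] ≈ 748.993652.

E[X] = C(48,6)·2^(1−C(6,2)) = 1533939/2048 ≈ 748.993652.


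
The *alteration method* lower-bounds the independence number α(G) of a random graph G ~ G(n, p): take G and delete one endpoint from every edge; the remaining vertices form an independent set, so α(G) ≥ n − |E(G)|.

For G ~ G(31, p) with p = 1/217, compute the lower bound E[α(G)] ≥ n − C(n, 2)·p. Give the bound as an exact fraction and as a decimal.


E[|E(G)|] = C(31, 2)·p = 465 · (1/217) = 15/7.
E[α(G)] ≥ n − E[|E(G)|] = 31 − 15/7 = 202/7.
Numerically: ≈ 28.857.
(This is only a lower bound; the true E[α(G)] may be larger.)

E[α(G)] ≥ 202/7 ≈ 28.857.


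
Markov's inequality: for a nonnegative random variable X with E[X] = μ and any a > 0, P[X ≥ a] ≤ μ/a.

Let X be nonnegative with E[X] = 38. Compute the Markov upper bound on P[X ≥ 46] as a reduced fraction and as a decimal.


μ = E[X] = 38, a = 46.
Markov: P[X ≥ 46] ≤ μ/a = (38)/46 = 19/23.
Numerically: ≈ 0.826087.
(Since a = 46 > μ = 38.000000, the bound 19/23 is < 1 and informative.)

P[X ≥ 46] ≤ 19/23 ≈ 0.826087.


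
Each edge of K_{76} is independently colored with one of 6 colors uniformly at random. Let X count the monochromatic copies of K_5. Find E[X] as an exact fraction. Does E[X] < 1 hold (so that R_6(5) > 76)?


E[X] = C(76, 5) · 6^{1 − 10} = 18474840 · 6^{−9} = 18474840/10077696.
As a reduced fraction: E[X] = 256595/139968 ≈ 1.8332.
Is E[X] < 1? NO.
Since E[X] ≥ 1, the first-moment bound is inconclusive at n = 76; it does NOT by itself certify R_6(5) > 76.

E[X] = 256595/139968 ≈ 1.8332; E[X] ≥ 1; first-moment method inconclusive here.


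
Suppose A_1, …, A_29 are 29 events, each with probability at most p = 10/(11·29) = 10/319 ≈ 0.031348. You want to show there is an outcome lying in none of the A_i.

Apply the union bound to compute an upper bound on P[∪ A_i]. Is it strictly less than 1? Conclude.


Union bound: P[∪_{i=1}^{29} A_i] ≤ Σ_i P[A_i] ≤ 29·p = 29·(10/319) = 10/11.
Numerically: 10/11 ≈ 0.909091.
Is 10/11 < 1? YES.
Since P[∪ A_i] ≤ 10/11 < 1, the complement has P[∩ A_i^c] ≥ 1 − 10/11 = 1/11 > 0, so some outcome avoids every A_i.

29·p = 10/11 ≈ 0.909091; existence CERTIFIED by the union bound.


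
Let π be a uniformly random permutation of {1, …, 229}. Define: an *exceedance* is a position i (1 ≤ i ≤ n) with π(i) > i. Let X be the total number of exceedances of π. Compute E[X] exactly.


Write X = Σ_{i=1}^{229} X_i, where X_i = 1_{π(i) > i}.
For each fixed i, π(i) is uniform over {1, …, 229} (marginal of a uniform permutation), so P[π(i) > i] = (n − i)/n. Summing: Σ_{i=1}^{229} (n − i)/n = (0 + 1 + … + 228)/229 = 229(229 − 1)/(2·229) = (229 − 1)/2.
Hence E[X] = Σ_{i=1}^{229} (229 − i)/229 = 114 ≈ 114.000.

E[X] = 114 = 114.000.


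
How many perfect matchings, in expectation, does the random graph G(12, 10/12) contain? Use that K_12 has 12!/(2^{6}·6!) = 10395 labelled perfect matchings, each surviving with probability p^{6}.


K_12 has 12!/(2^{6}·6!) = 10395 labelled perfect matchings.
For each such perfect matching H, let X_H = 1 if all 6 edges of H are present in G. Then P[X_H = 1] = p^{6} = (5/6)^{6} = 15625/46656.
Summing the indicators: E[X] = Σ_H E[X_H] = 10395 · p^{6} = 10395 · 15625/46656 = 6015625/1728.
Numerically: E[X] ≈ 3481.26.

E[X] = 10395 · (5/6)^{6} = 6015625/1728 ≈ 3481.26.


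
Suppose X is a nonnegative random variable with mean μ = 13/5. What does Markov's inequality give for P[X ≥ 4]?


μ = E[X] = 13/5, a = 4.
Markov: P[X ≥ 4] ≤ μ/a = (13/5)/4 = 13/20.
Numerically: ≈ 0.65000.
(Since a = 4 > μ = 2.60000, the bound 13/20 is < 1 and informative.)

P[X ≥ 4] ≤ 13/20 ≈ 0.65000.


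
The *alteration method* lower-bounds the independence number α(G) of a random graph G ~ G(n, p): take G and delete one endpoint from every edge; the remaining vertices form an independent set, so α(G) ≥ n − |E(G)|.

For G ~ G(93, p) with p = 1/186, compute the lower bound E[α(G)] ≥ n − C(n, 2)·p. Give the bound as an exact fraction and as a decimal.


E[|E(G)|] = C(93, 2)·p = 4278 · (1/186) = 23.
E[α(G)] ≥ n − E[|E(G)|] = 93 − 23 = 70.
Numerically: ≈ 70.00000.
(This is only a lower bound; the true E[α(G)] may be larger.)

E[α(G)] ≥ 70 ≈ 70.00000.


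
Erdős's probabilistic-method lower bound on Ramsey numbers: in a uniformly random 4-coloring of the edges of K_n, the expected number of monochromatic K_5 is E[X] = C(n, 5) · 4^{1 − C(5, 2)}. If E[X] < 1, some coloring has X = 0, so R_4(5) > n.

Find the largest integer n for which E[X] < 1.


We need C(n, 5) · 4^{1 − 10} < 1, i.e. C(n, 5) < 4^{10 − 1} = 262144.
Check values of n near the boundary:
  n = 29: C(29, 5) = 118755; 118755 < 262144? YES
  n = 30: C(30, 5) = 142506; 142506 < 262144? YES
  n = 31: C(31, 5) = 169911; 169911 < 262144? YES
  n = 32: C(32, 5) = 201376; 201376 < 262144? YES
  n = 33: C(33, 5) = 237336; 237336 < 262144? YES
  n = 34: C(34, 5) = 278256; 278256 < 262144? NO
  n = 35: C(35, 5) = 324632; 324632 < 262144? NO
  n = 36: C(36, 5) = 376992; 376992 < 262144? NO
The largest n with C(n, 5) < 262144 is n = 33 (where E[X] = 29667/32768 ≈ 0.90536). Hence R_4(5) > 33, i.e. R_4(5) ≥ 34.

Largest n = 33; hence R_4(5) > 33.


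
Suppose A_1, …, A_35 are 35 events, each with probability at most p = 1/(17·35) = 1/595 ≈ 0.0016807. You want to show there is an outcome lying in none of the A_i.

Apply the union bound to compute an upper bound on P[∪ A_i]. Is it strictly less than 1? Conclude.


Union bound: P[∪_{i=1}^{35} A_i] ≤ Σ_i P[A_i] ≤ 35·p = 35·(1/595) = 1/17.
Numerically: 1/17 ≈ 0.0588235.
Is 1/17 < 1? YES.
Since P[∪ A_i] ≤ 1/17 < 1, the complement has P[∩ A_i^c] ≥ 1 − 1/17 = 16/17 > 0, so some outcome avoids every A_i.

35·p = 1/17 ≈ 0.0588235; existence CERTIFIED by the union bound.


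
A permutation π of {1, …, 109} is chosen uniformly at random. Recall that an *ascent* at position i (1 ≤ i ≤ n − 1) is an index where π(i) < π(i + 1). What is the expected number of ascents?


Write X = Σ X_I over i = 1, …, 108, with X_I the indicator of one ascent.
There are 108 indicators.
For each fixed i, the pair (π(i), π(i+1)) is a uniformly random ordered pair of distinct values from {1, …, 109}; by symmetry P[π(i) < π(i+1)] = 1/2.
By linearity: E[X] = 108 · (1/2) = (109 − 1) · (1/2) = 54 ≈ 54.0000.

E[X] = 54 = 54.0000.


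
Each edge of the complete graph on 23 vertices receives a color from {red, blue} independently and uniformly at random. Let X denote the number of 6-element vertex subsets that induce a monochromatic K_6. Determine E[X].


Let X = Σ_S X_S over the C(23, 6) = 100947 subsets S of size 6, where X_S = 1 if the K_6 on S is monochromatic.
For a fixed S, the K_6 on S has C(6, 2) = 15 edges. P[all 15 edges red] = (1/2)^15, and likewise for blue, so P[monochromatic] = 2·(1/2)^15 = 2^{1 − 15} = 1/16384.
By linearity of expectation: E[X] = C(23, 6) · 2^{1 − 15} = 100947 · 1/16384 = 100947/16384.
Numerically: E[X] ≈ 6.161.

E[X] = C(23,6)·2^(1−C(6,2)) = 100947/16384 ≈ 6.161.


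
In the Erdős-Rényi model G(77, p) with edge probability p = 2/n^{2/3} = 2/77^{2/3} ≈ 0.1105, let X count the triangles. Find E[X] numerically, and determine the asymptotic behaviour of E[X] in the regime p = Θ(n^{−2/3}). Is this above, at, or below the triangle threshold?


Number of potential triangles: C(77, 3) = 73150.
Each occurs with probability p³ ≈ (0.1105)³ ≈ 1.3493001e-03.
By linearity: E[X] = C(77, 3)·p³ ≈ 73150 · 1.3493001e-03 ≈ 98.70130.
Since α = 2/3 < 1, p = c/n^{2/3} ≫ 1/n is above the triangle threshold p ~ 1/n. Asymptotically E[X] ~ (c³/6)·n^{3(1−α)} = (2³/6)·n^{1} → ∞; triangles are abundant w.h.p.

E[X] ≈ 98.70130; in regime p = Θ(1/n^{2/3}) E[X] diverges (above the triangle threshold p ~ 1/n).


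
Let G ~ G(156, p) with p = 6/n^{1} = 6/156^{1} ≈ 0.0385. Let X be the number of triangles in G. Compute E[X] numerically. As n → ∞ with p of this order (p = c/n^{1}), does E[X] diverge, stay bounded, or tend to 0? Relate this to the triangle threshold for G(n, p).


Number of potential triangles: C(156, 3) = 620620.
Each occurs with probability p³ ≈ (0.0385)³ ≈ 5.68958e-05.
By linearity: E[X] = C(156, 3)·p³ ≈ 620620 · 5.68958e-05 ≈ 35.311.
Here α = 1, so p = 6/n is exactly at the triangle threshold p ~ 1/n. Asymptotically E[X] → c³/6 = 6³/6 = 36 ≈ 36.000, a bounded constant. In this regime the triangle count is asymptotically Poisson(c³/6).

E[X] ≈ 35.311; in regime p = Θ(1/n^{1}) E[X] stays bounded (at the triangle threshold p ~ 1/n).


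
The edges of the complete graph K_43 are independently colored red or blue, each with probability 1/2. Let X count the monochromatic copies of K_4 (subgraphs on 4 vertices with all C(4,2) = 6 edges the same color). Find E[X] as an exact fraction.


Let X = Σ_S X_S over the C(43, 4) = 123410 subsets S of size 4, where X_S = 1 if the K_4 on S is monochromatic.
For a fixed S, the K_4 on S has C(4, 2) = 6 edges. P[all 6 edges red] = (1/2)^6, and likewise for blue, so P[monochromatic] = 2·(1/2)^6 = 2^{1 − 6} = 1/32.
By linearity of expectation: E[X] = C(43, 4) · 2^{1 − 6} = 123410 · 1/32 = 61705/16.
Numerically: E[X] ≈ 3856.5625.

E[X] = C(43,4)·2^(1−C(4,2)) = 61705/16 ≈ 3856.5625.


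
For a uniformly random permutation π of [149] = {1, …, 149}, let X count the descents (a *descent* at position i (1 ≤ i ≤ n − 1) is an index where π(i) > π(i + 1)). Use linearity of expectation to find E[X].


Write X = Σ X_I over i = 1, …, 148, with X_I the indicator of one descent.
There are 148 indicators.
For each fixed i, the pair (π(i), π(i+1)) is a uniformly random ordered pair of distinct values from {1, …, 149}; by symmetry P[π(i) > π(i+1)] = 1/2.
By linearity: E[X] = 148 · (1/2) = (149 − 1) · (1/2) = 74 ≈ 74.000.

E[X] = 74 = 74.000.


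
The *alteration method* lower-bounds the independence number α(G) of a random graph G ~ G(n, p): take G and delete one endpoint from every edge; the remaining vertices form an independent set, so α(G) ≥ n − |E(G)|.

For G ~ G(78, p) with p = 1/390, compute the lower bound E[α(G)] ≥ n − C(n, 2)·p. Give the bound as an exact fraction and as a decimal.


E[|E(G)|] = C(78, 2)·p = 3003 · (1/390) = 77/10.
E[α(G)] ≥ n − E[|E(G)|] = 78 − 77/10 = 703/10.
Numerically: ≈ 70.30000.
(This is only a lower bound; the true E[α(G)] may be larger.)

E[α(G)] ≥ 703/10 ≈ 70.30000.


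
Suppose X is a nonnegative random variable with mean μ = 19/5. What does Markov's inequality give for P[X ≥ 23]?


μ = E[X] = 19/5, a = 23.
Markov: P[X ≥ 23] ≤ μ/a = (19/5)/23 = 19/115.
Numerically: ≈ 0.1652.
(Since a = 23 > μ = 3.8000, the bound 19/115 is < 1 and informative.)

P[X ≥ 23] ≤ 19/115 ≈ 0.1652.


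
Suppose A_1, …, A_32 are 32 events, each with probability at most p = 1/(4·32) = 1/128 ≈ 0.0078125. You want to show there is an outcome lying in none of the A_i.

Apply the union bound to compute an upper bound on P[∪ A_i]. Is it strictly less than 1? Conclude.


Union bound: P[∪_{i=1}^{32} A_i] ≤ Σ_i P[A_i] ≤ 32·p = 32·(1/128) = 1/4.
Numerically: 1/4 ≈ 0.2500000.
Is 1/4 < 1? YES.
Since P[∪ A_i] ≤ 1/4 < 1, the complement has P[∩ A_i^c] ≥ 1 − 1/4 = 3/4 > 0, so some outcome avoids every A_i.

32·p = 1/4 ≈ 0.2500000; existence CERTIFIED by the union bound.


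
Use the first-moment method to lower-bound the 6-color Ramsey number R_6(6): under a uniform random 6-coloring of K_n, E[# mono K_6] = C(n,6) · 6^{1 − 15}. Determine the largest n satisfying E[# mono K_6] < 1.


We need C(n, 6) · 6^{1 − 15} < 1, i.e. C(n, 6) < 6^{15 − 1} = 78364164096.
Check values of n near the boundary:
  n = 192: C(192, 6) = 64300886496; 64300886496 < 78364164096? YES
  n = 193: C(193, 6) = 66364016544; 66364016544 < 78364164096? YES
  n = 194: C(194, 6) = 68482017072; 68482017072 < 78364164096? YES
  n = 195: C(195, 6) = 70656049360; 70656049360 < 78364164096? YES
  n = 196: C(196, 6) = 72887293024; 72887293024 < 78364164096? YES
  n = 197: C(197, 6) = 75176946208; 75176946208 < 78364164096? YES
  n = 198: C(198, 6) = 77526225777; 77526225777 < 78364164096? YES
  n = 199: C(199, 6) = 79936367511; 79936367511 < 78364164096? NO
The largest n with C(n, 6) < 78364164096 is n = 198 (where E[X] = 25842075259/26121388032 ≈ 0.989). Hence R_6(6) > 198, i.e. R_6(6) ≥ 199.

Largest n = 198; hence R_6(6) > 198.


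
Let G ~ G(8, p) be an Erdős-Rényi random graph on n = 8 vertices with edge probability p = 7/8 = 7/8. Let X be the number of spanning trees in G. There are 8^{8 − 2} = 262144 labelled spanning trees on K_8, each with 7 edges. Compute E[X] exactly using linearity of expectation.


K_8 has 8^{8 − 2} = 262144 labelled spanning trees.
For each such spanning tree H, let X_H = 1 if all 7 edges of H are present in G. Then P[X_H = 1] = p^{7} = (7/8)^{7} = 823543/2097152.
Summing the indicators: E[X] = Σ_H E[X_H] = 262144 · p^{7} = 262144 · 823543/2097152 = 823543/8.
Numerically: E[X] ≈ 1.0294e+05.

E[X] = 262144 · (7/8)^{7} = 823543/8 ≈ 1.0294e+05.


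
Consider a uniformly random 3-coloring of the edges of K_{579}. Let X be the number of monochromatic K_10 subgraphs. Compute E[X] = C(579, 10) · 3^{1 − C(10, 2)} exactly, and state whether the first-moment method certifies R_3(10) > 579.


E[X] = C(579, 10) · 3^{1 − 45} = 1079152988140386124680 · 3^{−44} = 1079152988140386124680/984770902183611232881.
As a reduced fraction: E[X] = 359717662713462041560/328256967394537077627 ≈ 1.09584.
Is E[X] < 1? NO.
Since E[X] ≥ 1, the first-moment bound is inconclusive at n = 579; it does NOT by itself certify R_3(10) > 579.

E[X] = 359717662713462041560/328256967394537077627 ≈ 1.09584; E[X] ≥ 1; first-moment method inconclusive here.


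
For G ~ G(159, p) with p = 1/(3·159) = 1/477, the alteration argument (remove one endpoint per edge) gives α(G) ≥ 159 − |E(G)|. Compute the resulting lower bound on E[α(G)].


E[|E(G)|] = C(159, 2)·p = 12561 · (1/477) = 79/3.
E[α(G)] ≥ n − E[|E(G)|] = 159 − 79/3 = 398/3.
Numerically: ≈ 132.66667.
(This is only a lower bound; the true E[α(G)] may be larger.)

E[α(G)] ≥ 398/3 ≈ 132.66667.


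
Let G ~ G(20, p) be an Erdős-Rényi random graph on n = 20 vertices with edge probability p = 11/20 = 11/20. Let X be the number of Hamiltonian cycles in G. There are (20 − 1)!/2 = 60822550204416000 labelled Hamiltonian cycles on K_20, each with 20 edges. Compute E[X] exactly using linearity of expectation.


K_20 has (20 − 1)!/2 = 60822550204416000 labelled Hamiltonian cycles.
For each such Hamiltonian cycle H, let X_H = 1 if all 20 edges of H are present in G. Then P[X_H = 1] = p^{20} = (11/20)^{20} = 672749994932560009201/104857600000000000000000000.
Summing the indicators: E[X] = Σ_H E[X_H] = 60822550204416000 · p^{20} = 60822550204416000 · 672749994932560009201/104857600000000000000000000 = 9989836509230039246035759128621/25600000000000000000.
Numerically: E[X] ≈ 3.902e+11.

E[X] = 60822550204416000 · (11/20)^{20} = 9989836509230039246035759128621/25600000000000000000 ≈ 3.902e+11.


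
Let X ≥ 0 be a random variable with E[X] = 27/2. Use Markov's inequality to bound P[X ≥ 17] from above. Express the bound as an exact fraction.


μ = E[X] = 27/2, a = 17.
Markov: P[X ≥ 17] ≤ μ/a = (27/2)/17 = 27/34.
Numerically: ≈ 0.794.
(Since a = 17 > μ = 13.500, the bound 27/34 is < 1 and informative.)

P[X ≥ 17] ≤ 27/34 ≈ 0.794.


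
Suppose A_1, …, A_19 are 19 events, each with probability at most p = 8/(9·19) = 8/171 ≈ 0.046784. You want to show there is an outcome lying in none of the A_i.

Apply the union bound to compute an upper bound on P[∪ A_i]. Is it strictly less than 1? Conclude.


Union bound: P[∪_{i=1}^{19} A_i] ≤ Σ_i P[A_i] ≤ 19·p = 19·(8/171) = 8/9.
Numerically: 8/9 ≈ 0.888889.
Is 8/9 < 1? YES.
Since P[∪ A_i] ≤ 8/9 < 1, the complement has P[∩ A_i^c] ≥ 1 − 8/9 = 1/9 > 0, so some outcome avoids every A_i.

19·p = 8/9 ≈ 0.888889; existence CERTIFIED by the union bound.


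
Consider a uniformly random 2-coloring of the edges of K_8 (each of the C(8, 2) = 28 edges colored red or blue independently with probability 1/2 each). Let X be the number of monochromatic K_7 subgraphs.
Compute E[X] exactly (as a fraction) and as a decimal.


Let X = Σ_S X_S over the C(8, 7) = 8 subsets S of size 7, where X_S = 1 if the K_7 on S is monochromatic.
For a fixed S, the K_7 on S has C(7, 2) = 21 edges. P[all 21 edges red] = (1/2)^21, and likewise for blue, so P[monochromatic] = 2·(1/2)^21 = 2^{1 − 21} = 1/1048576.
By linearity: E[X] = C(8, 7) · 2^{1 − 21} = 8 · 1/1048576 = 1/131072.
Numerically: E[X] ≈ 0.000.

E[X] = C(8,7)·2^(1−C(7,2)) = 1/131072 ≈ 0.000.


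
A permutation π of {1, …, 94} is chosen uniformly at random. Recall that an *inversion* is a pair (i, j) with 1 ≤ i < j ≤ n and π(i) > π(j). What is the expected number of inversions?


Write X = Σ X_I over the C(94, 2) = 4371 pairs i < j, with X_I the indicator of one inversion.
There are 4371 indicators.
For each fixed pair i < j, the values π(i) and π(j) are two distinct elements of {1, …, 94} in uniformly random order; by symmetry P[π(i) > π(j)] = 1/2.
By linearity: E[X] = 4371 · (1/2) = C(94, 2) · (1/2) = 4371/2 = 4371/2 ≈ 2185.500000.

E[X] = 4371/2 = 2185.500000.


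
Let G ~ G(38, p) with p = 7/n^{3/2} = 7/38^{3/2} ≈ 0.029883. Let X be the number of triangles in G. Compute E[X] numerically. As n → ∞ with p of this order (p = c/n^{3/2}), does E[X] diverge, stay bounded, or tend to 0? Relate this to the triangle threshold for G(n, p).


Number of potential triangles: C(38, 3) = 8436.
Each occurs with probability p³ ≈ (0.029883)³ ≈ 2.6685045e-05.
By linearity: E[X] = C(38, 3)·p³ ≈ 8436 · 2.6685045e-05 ≈ 0.22512.
Since α = 3/2 > 1, p = c/n^{3/2} = o(1/n) is below the triangle threshold p ~ 1/n. Asymptotically E[X] ~ (c³/6)·n^{3(1−α)} = (7³/6)·n^{-1.5} → 0, so by Markov's inequality G has no triangles w.h.p.

E[X] ≈ 0.22512; in regime p = Θ(1/n^{3/2}) E[X] tends to 0 (below the triangle threshold p ~ 1/n).


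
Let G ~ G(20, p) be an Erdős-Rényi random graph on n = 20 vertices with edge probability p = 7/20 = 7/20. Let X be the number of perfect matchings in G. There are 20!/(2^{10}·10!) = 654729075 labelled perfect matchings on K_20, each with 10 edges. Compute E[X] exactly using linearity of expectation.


K_20 has 20!/(2^{10}·10!) = 654729075 labelled perfect matchings.
For each such perfect matching H, let X_H = 1 if all 10 edges of H are present in G. Then P[X_H = 1] = p^{10} = (7/20)^{10} = 282475249/10240000000000.
By linearity: E[X] = Σ_H E[X_H] = 654729075 · p^{10} = 654729075 · 282475249/10240000000000 = 7397790339526587/409600000000.
Numerically: E[X] ≈ 18061.

E[X] = 654729075 · (7/20)^{10} = 7397790339526587/409600000000 ≈ 18061.


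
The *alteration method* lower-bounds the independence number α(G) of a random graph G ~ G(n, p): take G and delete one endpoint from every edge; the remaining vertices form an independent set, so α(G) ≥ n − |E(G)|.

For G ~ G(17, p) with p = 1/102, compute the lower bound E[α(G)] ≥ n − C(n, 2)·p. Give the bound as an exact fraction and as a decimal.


E[|E(G)|] = C(17, 2)·p = 136 · (1/102) = 4/3.
E[α(G)] ≥ n − E[|E(G)|] = 17 − 4/3 = 47/3.
Numerically: ≈ 15.666667.
(This is only a lower bound; the true E[α(G)] may be larger.)

E[α(G)] ≥ 47/3 ≈ 15.666667.


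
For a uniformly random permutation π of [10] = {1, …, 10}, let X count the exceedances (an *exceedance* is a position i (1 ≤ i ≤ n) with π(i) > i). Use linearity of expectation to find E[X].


Write X = Σ_{i=1}^{10} X_i, where X_i = 1_{π(i) > i}.
For each fixed i, π(i) is uniform over {1, …, 10} (marginal of a uniform permutation), so P[π(i) > i] = (n − i)/n. Summing: Σ_{i=1}^{10} (n − i)/n = (0 + 1 + … + 9)/10 = 10(10 − 1)/(2·10) = (10 − 1)/2.
Hence E[X] = Σ_{i=1}^{10} (10 − i)/10 = 9/2 ≈ 4.500.

E[X] = 9/2 = 4.500.


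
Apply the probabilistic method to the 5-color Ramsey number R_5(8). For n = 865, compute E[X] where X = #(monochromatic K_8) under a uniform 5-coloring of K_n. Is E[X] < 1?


E[X] = C(865, 8) · 5^{1 − 28} = 7525050909487743060 · 5^{−27} = 7525050909487743060/7450580596923828125.
As a reduced fraction: E[X] = 1505010181897548612/1490116119384765625 ≈ 1.0099952.
Is E[X] < 1? NO.
Since E[X] ≥ 1, the first-moment bound is inconclusive at n = 865; it does NOT by itself certify R_5(8) > 865.

E[X] = 1505010181897548612/1490116119384765625 ≈ 1.0099952; E[X] ≥ 1; first-moment method inconclusive here.


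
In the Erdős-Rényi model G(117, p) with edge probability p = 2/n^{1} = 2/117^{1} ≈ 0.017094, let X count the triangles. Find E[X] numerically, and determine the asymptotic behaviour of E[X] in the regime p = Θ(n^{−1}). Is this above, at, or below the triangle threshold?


Number of potential triangles: C(117, 3) = 260130.
Each occurs with probability p³ ≈ (0.017094)³ ≈ 4.9949645e-06.
By linearity: E[X] = C(117, 3)·p³ ≈ 260130 · 4.9949645e-06 ≈ 1.29934.
Here α = 1, so p = 2/n is exactly at the triangle threshold p ~ 1/n. Asymptotically E[X] → c³/6 = 2³/6 = 4/3 ≈ 1.33333, a bounded constant. In this regime the triangle count is asymptotically Poisson(c³/6).

E[X] ≈ 1.29934; in regime p = Θ(1/n^{1}) E[X] stays bounded (at the triangle threshold p ~ 1/n).


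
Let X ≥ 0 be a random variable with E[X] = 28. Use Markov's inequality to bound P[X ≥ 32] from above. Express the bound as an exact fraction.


μ = E[X] = 28, a = 32.
Markov: P[X ≥ 32] ≤ μ/a = (28)/32 = 7/8.
Numerically: ≈ 0.875000.
(Since a = 32 > μ = 28.000000, the bound 7/8 is < 1 and informative.)

P[X ≥ 32] ≤ 7/8 ≈ 0.875000.


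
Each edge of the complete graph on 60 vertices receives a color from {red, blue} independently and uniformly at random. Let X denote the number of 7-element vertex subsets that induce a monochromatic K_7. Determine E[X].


Let X = Σ_S X_S over the C(60, 7) = 386206920 subsets S of size 7, where X_S = 1 if the K_7 on S is monochromatic.
For a fixed S, the K_7 on S has C(7, 2) = 21 edges. P[all 21 edges red] = (1/2)^21, and likewise for blue, so P[monochromatic] = 2·(1/2)^21 = 2^{1 − 21} = 1/1048576.
Summing: E[X] = C(60, 7) · 2^{1 − 21} = 386206920 · 1/1048576 = 48275865/131072.
Numerically: E[X] ≈ 368.31562.

E[X] = C(60,7)·2^(1−C(7,2)) = 48275865/131072 ≈ 368.31562.
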